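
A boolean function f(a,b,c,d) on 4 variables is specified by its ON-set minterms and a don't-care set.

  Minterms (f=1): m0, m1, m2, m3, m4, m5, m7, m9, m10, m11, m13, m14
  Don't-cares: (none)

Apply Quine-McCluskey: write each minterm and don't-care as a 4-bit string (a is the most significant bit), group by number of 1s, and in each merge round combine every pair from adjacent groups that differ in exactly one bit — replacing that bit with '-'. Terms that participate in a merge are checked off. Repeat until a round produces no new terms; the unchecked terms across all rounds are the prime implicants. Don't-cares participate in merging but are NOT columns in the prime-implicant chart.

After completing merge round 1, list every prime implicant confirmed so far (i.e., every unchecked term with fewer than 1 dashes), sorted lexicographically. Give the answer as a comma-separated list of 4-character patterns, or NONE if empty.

size-2^0 implicants → 0000(✓)  0001(✓)  0010(✓)  0011(✓)  0100(✓)  0101(✓)  0111(✓)  1001(✓)  1010(✓)  1011(✓)  1101(✓)  1110(✓)
size-2^1 implicants → -001(✓)  -010(✓)  -011(✓)  -101(✓)  0-00(✓)  0-01(✓)  0-11(✓)  00-0(✓)  00-1(✓)  000-(✓)  001-(✓)  01-1(✓)  010-(✓)  1-01(✓)  1-10  10-1(✓)  101-(✓)
size-2^2 implicants → --01  -0-1  -01-  0--1  0-0-  00--
Unchecked terms (primes): --01, -0-1, -01-, 0--1, 0-0-, 00--, 1-10

NONE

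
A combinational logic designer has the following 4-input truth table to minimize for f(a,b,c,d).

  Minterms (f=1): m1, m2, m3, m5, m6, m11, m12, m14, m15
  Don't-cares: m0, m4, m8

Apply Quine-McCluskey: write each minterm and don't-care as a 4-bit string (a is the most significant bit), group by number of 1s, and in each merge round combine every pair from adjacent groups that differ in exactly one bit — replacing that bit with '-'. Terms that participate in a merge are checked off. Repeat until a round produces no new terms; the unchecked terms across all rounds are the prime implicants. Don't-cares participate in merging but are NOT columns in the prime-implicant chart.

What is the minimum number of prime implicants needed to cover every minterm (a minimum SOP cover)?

[col 0] 0000*, 0001*, 0010*, 0011*, 0100*, 0101*, 0110*, 1000*, 1011*, 1100*, 1110*, 1111*
[col 1] -000*, -011, -100*, -110*, 0-00*, 0-01*, 0-10*, 00-0*, 00-1*, 000-*, 001-*, 01-0*, 010-*, 1-00*, 1-11, 11-0*, 111-
[col 2] --00, -1-0, 0--0, 0-0-, 00--
Prime implicants: --00, -011, -1-0, 0--0, 0-0-, 00--, 1-11, 111-
PI chart (minterm → PIs covering it):
  1 | 0-0-,00--
  2 | 0--0,00--
  3 | -011,00--
  5 | 0-0-  (sole → essential)
  6 | -1-0,0--0
  11 | -011,1-11
  12 | --00,-1-0
  14 | -1-0,111-
  15 | 1-11,111-
Essential prime implicants: 0-0-
Petrick residual → -1-0, 00--, 1-11
Minimum SOP uses 4 PIs: bd' + a'c' + a'b' + acd

4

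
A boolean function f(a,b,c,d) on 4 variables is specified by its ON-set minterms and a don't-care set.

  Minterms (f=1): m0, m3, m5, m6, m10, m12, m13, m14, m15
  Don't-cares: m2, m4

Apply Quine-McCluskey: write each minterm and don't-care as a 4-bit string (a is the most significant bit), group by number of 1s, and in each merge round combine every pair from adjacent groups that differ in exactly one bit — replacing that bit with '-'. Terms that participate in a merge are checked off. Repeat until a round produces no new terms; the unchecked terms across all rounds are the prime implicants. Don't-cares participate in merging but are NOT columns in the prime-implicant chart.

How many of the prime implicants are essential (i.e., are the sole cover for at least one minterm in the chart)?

5

Round 0: 0000✓ 0010✓ 0011✓ 0100✓ 0101✓ 0110✓ 1010✓ 1100✓ 1101✓ 1110✓ 1111✓
Round 1: -010✓ -100✓ -101✓ -110✓ 0-00✓ 0-10✓ 00-0✓ 001- 01-0✓ 010-✓ 1-10✓ 11-0✓ 11-1✓ 110-✓ 111-✓
Round 2: --10 -1-0 -10- 0--0 11--
PIs = {--10, -1-0, -10-, 0--0, 001-, 11--}
Coverage chart:
  m0: 0--0 ←essential
  m3: 001- ←essential
  m5: -10- ←essential
  m6: --10,-1-0,0--0
  m10: --10 ←essential
  m12: -1-0,-10-,11--
  m13: -10-,11--
  m14: --10,-1-0,11--
  m15: 11-- ←essential
Essential: --10, -10-, 0--0, 001-, 11--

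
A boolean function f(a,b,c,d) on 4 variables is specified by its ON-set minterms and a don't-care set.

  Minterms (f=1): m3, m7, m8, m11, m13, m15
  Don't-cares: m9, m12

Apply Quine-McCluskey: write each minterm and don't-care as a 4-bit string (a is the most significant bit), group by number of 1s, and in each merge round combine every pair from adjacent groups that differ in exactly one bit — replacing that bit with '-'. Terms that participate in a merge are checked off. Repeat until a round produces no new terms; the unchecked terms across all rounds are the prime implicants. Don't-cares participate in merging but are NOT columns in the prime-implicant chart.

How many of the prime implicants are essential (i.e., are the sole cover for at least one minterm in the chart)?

size-2^0 implicants → 0011(✓)  0111(✓)  1000(✓)  1001(✓)  1011(✓)  1100(✓)  1101(✓)  1111(✓)
size-2^1 implicants → -011(✓)  -111(✓)  0-11(✓)  1-00(✓)  1-01(✓)  1-11(✓)  10-1(✓)  100-(✓)  11-1(✓)  110-(✓)
size-2^2 implicants → --11  1--1  1-0-
Unchecked terms (primes): --11, 1--1, 1-0-
Minterm coverage:
  m3 ⊆ --11 [E]
  m7 ⊆ --11 [E]
  m8 ⊆ 1-0- [E]
  m11 ⊆ --11,1--1
  m13 ⊆ 1--1,1-0-
  m15 ⊆ --11,1--1
E = {--11, 1-0-}

2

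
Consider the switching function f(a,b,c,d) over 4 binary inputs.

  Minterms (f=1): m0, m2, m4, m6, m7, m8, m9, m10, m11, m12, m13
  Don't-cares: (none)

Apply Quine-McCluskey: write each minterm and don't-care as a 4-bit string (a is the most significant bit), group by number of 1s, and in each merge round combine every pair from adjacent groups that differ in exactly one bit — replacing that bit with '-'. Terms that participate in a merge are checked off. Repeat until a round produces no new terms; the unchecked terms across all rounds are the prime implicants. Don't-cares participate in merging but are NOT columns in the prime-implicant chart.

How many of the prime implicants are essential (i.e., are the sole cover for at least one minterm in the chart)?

3

[col 0] 0000*, 0010*, 0100*, 0110*, 0111*, 1000*, 1001*, 1010*, 1011*, 1100*, 1101*
[col 1] -000*, -010*, -100*, 0-00*, 0-10*, 00-0*, 01-0*, 011-, 1-00*, 1-01*, 10-0*, 10-1*, 100-*, 101-*, 110-*
[col 2] --00, -0-0, 0--0, 1-0-, 10--
Prime implicants: --00, -0-0, 0--0, 011-, 1-0-, 10--
PI chart (minterm → PIs covering it):
  0 | --00,-0-0,0--0
  2 | -0-0,0--0
  4 | --00,0--0
  6 | 0--0,011-
  7 | 011-  (sole → essential)
  8 | --00,-0-0,1-0-,10--
  9 | 1-0-,10--
  10 | -0-0,10--
  11 | 10--  (sole → essential)
  12 | --00,1-0-
  13 | 1-0-  (sole → essential)
Essential prime implicants: 011-, 1-0-, 10--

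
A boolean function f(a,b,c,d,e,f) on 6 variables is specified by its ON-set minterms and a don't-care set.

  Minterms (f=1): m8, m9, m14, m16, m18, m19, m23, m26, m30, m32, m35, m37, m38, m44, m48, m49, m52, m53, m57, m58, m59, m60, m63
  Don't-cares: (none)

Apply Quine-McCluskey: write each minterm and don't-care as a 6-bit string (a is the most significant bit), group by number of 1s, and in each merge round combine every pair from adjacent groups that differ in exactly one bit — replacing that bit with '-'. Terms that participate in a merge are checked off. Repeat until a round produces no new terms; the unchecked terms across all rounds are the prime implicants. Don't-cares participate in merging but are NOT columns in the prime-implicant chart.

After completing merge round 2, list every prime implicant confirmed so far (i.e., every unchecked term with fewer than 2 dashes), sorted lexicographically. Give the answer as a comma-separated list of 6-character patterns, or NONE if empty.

size-2^0 implicants → 001000(✓)  001001(✓)  001110(✓)  010000(✓)  010010(✓)  010011(✓)  010111(✓)  011010(✓)  011110(✓)  100000(✓)  100011  100101(✓)  100110  101100(✓)  110000(✓)  110001(✓)  110100(✓)  110101(✓)  111001(✓)  111010(✓)  111011(✓)  111100(✓)  111111(✓)
size-2^1 implicants → -10000  -11010  0-1110  00100-  01-010  010-11  0100-0  01001-  011-10  1-0000  1-0101  1-1100  11-001  11-100  110-00(✓)  110-01(✓)  11000-(✓)  11010-(✓)  111-11  1110-1  11101-
size-2^2 implicants → 110-0-
Unchecked terms (primes): -10000, -11010, 0-1110, 00100-, 01-010, 010-11, 0100-0, 01001-, 011-10, 1-0000, 1-0101, 1-1100, 100011, 100110, 11-001, 11-100, 110-0-, 111-11, 1110-1, 11101-

-10000, -11010, 0-1110, 00100-, 01-010, 010-11, 0100-0, 01001-, 011-10, 1-0000, 1-0101, 1-1100, 100011, 100110, 11-001, 11-100, 111-11, 1110-1, 11101-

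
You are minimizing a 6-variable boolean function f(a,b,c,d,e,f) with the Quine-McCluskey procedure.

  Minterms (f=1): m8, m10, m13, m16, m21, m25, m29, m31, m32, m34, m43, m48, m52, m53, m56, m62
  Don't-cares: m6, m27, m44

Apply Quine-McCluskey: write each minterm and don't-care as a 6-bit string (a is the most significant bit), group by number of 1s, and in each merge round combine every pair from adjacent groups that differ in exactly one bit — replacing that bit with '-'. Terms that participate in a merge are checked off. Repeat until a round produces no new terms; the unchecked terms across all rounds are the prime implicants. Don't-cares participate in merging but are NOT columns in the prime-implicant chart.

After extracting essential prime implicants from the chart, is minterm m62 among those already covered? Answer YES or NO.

YES

Round 0: 000110 001000✓ 001010✓ 001101✓ 010000✓ 010101✓ 011001✓ 011011✓ 011101✓ 011111✓ 100000✓ 100010✓ 101011 101100 110000✓ 110100✓ 110101✓ 111000✓ 111110
Round 1: -10000 -10101 0-1101 0010-0 01-101 011-01✓ 011-11✓ 0110-1✓ 0111-1✓ 1-0000 1000-0 11-000 110-00 11010-
Round 2: 011--1
PIs = {-10000, -10101, 0-1101, 000110, 0010-0, 01-101, 011--1, 1-0000, 1000-0, 101011, 101100, 11-000, 110-00, 11010-, 111110}
Coverage chart:
  m8: 0010-0 ←essential
  m10: 0010-0 ←essential
  m13: 0-1101 ←essential
  m16: -10000 ←essential
  m21: -10101,01-101
  m25: 011--1 ←essential
  m29: 0-1101,01-101,011--1
  m31: 011--1 ←essential
  m32: 1-0000,1000-0
  m34: 1000-0 ←essential
  m43: 101011 ←essential
  m48: -10000,1-0000,11-000,110-00
  m52: 110-00,11010-
  m53: -10101,11010-
  m56: 11-000 ←essential
  m62: 111110 ←essential
Essential: -10000, 0-1101, 0010-0, 011--1, 1000-0, 101011, 11-000, 111110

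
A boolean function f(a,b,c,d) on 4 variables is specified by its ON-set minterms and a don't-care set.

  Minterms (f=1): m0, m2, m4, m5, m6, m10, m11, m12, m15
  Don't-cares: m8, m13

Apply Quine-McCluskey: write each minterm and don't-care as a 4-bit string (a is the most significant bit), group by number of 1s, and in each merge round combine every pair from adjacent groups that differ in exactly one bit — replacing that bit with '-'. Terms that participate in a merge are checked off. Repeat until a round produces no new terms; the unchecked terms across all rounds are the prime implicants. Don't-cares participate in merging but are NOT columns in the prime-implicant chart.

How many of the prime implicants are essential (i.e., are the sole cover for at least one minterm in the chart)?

2

Round 0: 0000✓ 0010✓ 0100✓ 0101✓ 0110✓ 1000✓ 1010✓ 1011✓ 1100✓ 1101✓ 1111✓
Round 1: -000✓ -010✓ -100✓ -101✓ 0-00✓ 0-10✓ 00-0✓ 01-0✓ 010-✓ 1-00✓ 1-11 10-0✓ 101- 11-1 110-✓
Round 2: --00 -0-0 -10- 0--0
PIs = {--00, -0-0, -10-, 0--0, 1-11, 101-, 11-1}
Coverage chart:
  m0: --00,-0-0,0--0
  m2: -0-0,0--0
  m4: --00,-10-,0--0
  m5: -10- ←essential
  m6: 0--0 ←essential
  m10: -0-0,101-
  m11: 1-11,101-
  m12: --00,-10-
  m15: 1-11,11-1
Essential: -10-, 0--0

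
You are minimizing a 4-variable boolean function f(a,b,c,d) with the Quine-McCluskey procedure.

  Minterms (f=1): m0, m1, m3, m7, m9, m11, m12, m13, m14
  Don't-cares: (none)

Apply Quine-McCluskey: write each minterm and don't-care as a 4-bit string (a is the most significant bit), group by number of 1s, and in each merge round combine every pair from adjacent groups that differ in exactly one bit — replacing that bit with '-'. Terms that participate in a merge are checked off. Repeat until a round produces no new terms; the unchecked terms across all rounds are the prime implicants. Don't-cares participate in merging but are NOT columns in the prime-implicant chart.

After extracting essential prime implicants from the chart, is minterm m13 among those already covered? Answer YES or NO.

NO

Round 0: 0000✓ 0001✓ 0011✓ 0111✓ 1001✓ 1011✓ 1100✓ 1101✓ 1110✓
Round 1: -001✓ -011✓ 0-11 00-1✓ 000- 1-01 10-1✓ 11-0 110-
Round 2: -0-1
PIs = {-0-1, 0-11, 000-, 1-01, 11-0, 110-}
Coverage chart:
  m0: 000- ←essential
  m1: -0-1,000-
  m3: -0-1,0-11
  m7: 0-11 ←essential
  m9: -0-1,1-01
  m11: -0-1 ←essential
  m12: 11-0,110-
  m13: 1-01,110-
  m14: 11-0 ←essential
Essential: -0-1, 0-11, 000-, 11-0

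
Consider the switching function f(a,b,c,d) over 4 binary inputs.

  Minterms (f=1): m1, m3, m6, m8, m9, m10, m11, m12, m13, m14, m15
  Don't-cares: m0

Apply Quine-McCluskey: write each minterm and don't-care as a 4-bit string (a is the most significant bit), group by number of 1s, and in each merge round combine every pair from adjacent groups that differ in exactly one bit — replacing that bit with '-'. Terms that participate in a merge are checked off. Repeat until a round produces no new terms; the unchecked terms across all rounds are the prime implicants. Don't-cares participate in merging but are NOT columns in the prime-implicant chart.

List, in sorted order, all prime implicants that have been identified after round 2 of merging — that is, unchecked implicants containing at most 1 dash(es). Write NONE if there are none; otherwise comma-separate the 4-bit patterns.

[col 0] 0000*, 0001*, 0011*, 0110*, 1000*, 1001*, 1010*, 1011*, 1100*, 1101*, 1110*, 1111*
[col 1] -000*, -001*, -011*, -110, 00-1*, 000-*, 1-00*, 1-01*, 1-10*, 1-11*, 10-0*, 10-1*, 100-*, 101-*, 11-0*, 11-1*, 110-*, 111-*
[col 2] -0-1, -00-, 1--0*, 1--1*, 1-0-*, 1-1-*, 10--*, 11--*
[col 3] 1---
Prime implicants: -0-1, -00-, -110, 1---

-110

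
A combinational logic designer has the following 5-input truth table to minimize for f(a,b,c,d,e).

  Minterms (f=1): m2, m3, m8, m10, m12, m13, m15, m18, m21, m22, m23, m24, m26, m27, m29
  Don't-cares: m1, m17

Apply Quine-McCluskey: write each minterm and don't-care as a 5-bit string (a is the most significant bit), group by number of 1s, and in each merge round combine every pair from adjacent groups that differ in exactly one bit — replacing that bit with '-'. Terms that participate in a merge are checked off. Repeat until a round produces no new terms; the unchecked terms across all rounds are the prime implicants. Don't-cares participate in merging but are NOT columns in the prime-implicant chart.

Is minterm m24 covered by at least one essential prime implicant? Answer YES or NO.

YES

[col 0] 00001*, 00010*, 00011*, 01000*, 01010*, 01100*, 01101*, 01111*, 10001*, 10010*, 10101*, 10110*, 10111*, 11000*, 11010*, 11011*, 11101*
[col 1] -0001, -0010*, -1000*, -1010*, -1101, 0-010*, 000-1, 0001-, 01-00, 010-0*, 011-1, 0110-, 1-010*, 1-101, 10-01, 10-10, 101-1, 1011-, 110-0*, 1101-
[col 2] --010, -10-0
Prime implicants: --010, -0001, -10-0, -1101, 000-1, 0001-, 01-00, 011-1, 0110-, 1-101, 10-01, 10-10, 101-1, 1011-, 1101-
PI chart (minterm → PIs covering it):
  2 | --010,0001-
  3 | 000-1,0001-
  8 | -10-0,01-00
  10 | --010,-10-0
  12 | 01-00,0110-
  13 | -1101,011-1,0110-
  15 | 011-1  (sole → essential)
  18 | --010,10-10
  21 | 1-101,10-01,101-1
  22 | 10-10,1011-
  23 | 101-1,1011-
  24 | -10-0  (sole → essential)
  26 | --010,-10-0,1101-
  27 | 1101-  (sole → essential)
  29 | -1101,1-101
Essential prime implicants: -10-0, 011-1, 1101-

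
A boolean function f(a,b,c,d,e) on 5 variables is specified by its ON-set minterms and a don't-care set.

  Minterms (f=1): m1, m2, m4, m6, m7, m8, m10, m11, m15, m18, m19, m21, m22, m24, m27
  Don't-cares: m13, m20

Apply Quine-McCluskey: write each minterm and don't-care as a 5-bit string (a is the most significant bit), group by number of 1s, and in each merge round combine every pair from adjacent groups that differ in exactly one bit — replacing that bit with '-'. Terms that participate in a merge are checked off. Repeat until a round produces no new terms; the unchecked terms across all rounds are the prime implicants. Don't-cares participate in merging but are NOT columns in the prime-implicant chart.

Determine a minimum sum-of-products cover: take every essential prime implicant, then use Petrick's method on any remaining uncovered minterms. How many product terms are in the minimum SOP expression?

8

Round 0: 00001 00010✓ 00100✓ 00110✓ 00111✓ 01000✓ 01010✓ 01011✓ 01101✓ 01111✓ 10010✓ 10011✓ 10100✓ 10101✓ 10110✓ 11000✓ 11011✓
Round 1: -0010✓ -0100✓ -0110✓ -1000 -1011 0-010 0-111 00-10✓ 001-0✓ 0011- 01-11 010-0 0101- 011-1 1-011 10-10✓ 1001- 101-0✓ 1010-
Round 2: -0-10 -01-0
PIs = {-0-10, -01-0, -1000, -1011, 0-010, 0-111, 00001, 0011-, 01-11, 010-0, 0101-, 011-1, 1-011, 1001-, 1010-}
Coverage chart:
  m1: 00001 ←essential
  m2: -0-10,0-010
  m4: -01-0 ←essential
  m6: -0-10,-01-0,0011-
  m7: 0-111,0011-
  m8: -1000,010-0
  m10: 0-010,010-0,0101-
  m11: -1011,01-11,0101-
  m15: 0-111,01-11,011-1
  m18: -0-10,1001-
  m19: 1-011,1001-
  m21: 1010- ←essential
  m22: -0-10,-01-0
  m24: -1000 ←essential
  m27: -1011,1-011
Essential: -01-0, -1000, 00001, 1010-
Petrick residual → -0-10, 0-111, 0101-, 1-011
Min cover (8 terms): b'de' + b'ce' + bc'd'e' + a'cde + a'b'c'd'e + a'bc'd + ac'de + ab'cd'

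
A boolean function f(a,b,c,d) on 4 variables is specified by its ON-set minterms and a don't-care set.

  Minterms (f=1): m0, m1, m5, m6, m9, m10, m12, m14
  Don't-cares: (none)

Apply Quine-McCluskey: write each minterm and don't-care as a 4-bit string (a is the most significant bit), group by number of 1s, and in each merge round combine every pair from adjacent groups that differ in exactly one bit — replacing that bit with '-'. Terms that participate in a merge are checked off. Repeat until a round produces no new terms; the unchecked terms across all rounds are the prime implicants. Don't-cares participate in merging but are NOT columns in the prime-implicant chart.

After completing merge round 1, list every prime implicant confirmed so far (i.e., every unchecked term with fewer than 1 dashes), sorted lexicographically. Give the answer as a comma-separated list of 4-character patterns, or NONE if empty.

NONE

Round 0: 0000✓ 0001✓ 0101✓ 0110✓ 1001✓ 1010✓ 1100✓ 1110✓
Round 1: -001 -110 0-01 000- 1-10 11-0
PIs = {-001, -110, 0-01, 000-, 1-10, 11-0}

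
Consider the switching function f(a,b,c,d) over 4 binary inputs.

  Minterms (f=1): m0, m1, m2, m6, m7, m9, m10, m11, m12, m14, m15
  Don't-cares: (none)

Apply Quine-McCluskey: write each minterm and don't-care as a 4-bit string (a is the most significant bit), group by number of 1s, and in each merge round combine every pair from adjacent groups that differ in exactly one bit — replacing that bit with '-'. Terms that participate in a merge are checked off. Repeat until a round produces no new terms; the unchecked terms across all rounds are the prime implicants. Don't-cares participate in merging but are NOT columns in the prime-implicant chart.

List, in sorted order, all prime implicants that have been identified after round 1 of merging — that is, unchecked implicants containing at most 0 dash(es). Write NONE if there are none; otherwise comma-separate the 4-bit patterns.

[col 0] 0000*, 0001*, 0010*, 0110*, 0111*, 1001*, 1010*, 1011*, 1100*, 1110*, 1111*
[col 1] -001, -010*, -110*, -111*, 0-10*, 00-0, 000-, 011-*, 1-10*, 1-11*, 10-1, 101-*, 11-0, 111-*
[col 2] --10, -11-, 1-1-
Prime implicants: --10, -001, -11-, 00-0, 000-, 1-1-, 10-1, 11-0

NONE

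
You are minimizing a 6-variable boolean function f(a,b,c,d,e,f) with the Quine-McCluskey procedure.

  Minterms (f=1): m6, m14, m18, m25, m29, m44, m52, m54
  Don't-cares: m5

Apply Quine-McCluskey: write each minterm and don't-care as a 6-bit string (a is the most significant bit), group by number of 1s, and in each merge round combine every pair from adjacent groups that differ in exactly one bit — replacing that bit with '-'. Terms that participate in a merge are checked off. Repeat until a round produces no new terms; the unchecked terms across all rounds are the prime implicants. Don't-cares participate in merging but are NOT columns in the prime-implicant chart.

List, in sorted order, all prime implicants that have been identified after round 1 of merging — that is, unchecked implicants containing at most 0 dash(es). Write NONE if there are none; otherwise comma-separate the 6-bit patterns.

000101, 010010, 101100

Round 0: 000101 000110✓ 001110✓ 010010 011001✓ 011101✓ 101100 110100✓ 110110✓
Round 1: 00-110 011-01 1101-0
PIs = {00-110, 000101, 010010, 011-01, 101100, 1101-0}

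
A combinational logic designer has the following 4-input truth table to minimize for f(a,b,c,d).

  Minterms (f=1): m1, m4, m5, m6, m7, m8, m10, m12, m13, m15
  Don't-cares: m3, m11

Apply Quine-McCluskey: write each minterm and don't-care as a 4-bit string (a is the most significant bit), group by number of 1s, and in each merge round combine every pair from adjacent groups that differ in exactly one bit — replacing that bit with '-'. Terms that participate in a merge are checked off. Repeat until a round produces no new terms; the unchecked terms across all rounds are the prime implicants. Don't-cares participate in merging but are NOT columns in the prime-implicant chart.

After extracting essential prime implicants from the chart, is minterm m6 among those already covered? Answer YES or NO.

YES

size-2^0 implicants → 0001(✓)  0011(✓)  0100(✓)  0101(✓)  0110(✓)  0111(✓)  1000(✓)  1010(✓)  1011(✓)  1100(✓)  1101(✓)  1111(✓)
size-2^1 implicants → -011(✓)  -100(✓)  -101(✓)  -111(✓)  0-01(✓)  0-11(✓)  00-1(✓)  01-0(✓)  01-1(✓)  010-(✓)  011-(✓)  1-00  1-11(✓)  10-0  101-  11-1(✓)  110-(✓)
size-2^2 implicants → --11  -1-1  -10-  0--1  01--
Unchecked terms (primes): --11, -1-1, -10-, 0--1, 01--, 1-00, 10-0, 101-
Minterm coverage:
  m1 ⊆ 0--1 [E]
  m4 ⊆ -10-,01--
  m5 ⊆ -1-1,-10-,0--1,01--
  m6 ⊆ 01-- [E]
  m7 ⊆ --11,-1-1,0--1,01--
  m8 ⊆ 1-00,10-0
  m10 ⊆ 10-0,101-
  m12 ⊆ -10-,1-00
  m13 ⊆ -1-1,-10-
  m15 ⊆ --11,-1-1
E = {0--1, 01--}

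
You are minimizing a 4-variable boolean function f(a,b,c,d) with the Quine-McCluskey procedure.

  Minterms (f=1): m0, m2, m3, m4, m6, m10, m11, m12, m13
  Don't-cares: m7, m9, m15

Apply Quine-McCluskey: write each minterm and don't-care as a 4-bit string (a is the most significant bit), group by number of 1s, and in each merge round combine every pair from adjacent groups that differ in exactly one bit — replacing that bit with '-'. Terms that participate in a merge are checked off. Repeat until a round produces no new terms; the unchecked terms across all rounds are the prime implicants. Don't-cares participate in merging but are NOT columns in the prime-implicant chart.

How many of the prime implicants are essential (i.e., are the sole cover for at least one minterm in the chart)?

2

[col 0] 0000*, 0010*, 0011*, 0100*, 0110*, 0111*, 1001*, 1010*, 1011*, 1100*, 1101*, 1111*
[col 1] -010*, -011*, -100, -111*, 0-00*, 0-10*, 0-11*, 00-0*, 001-*, 01-0*, 011-*, 1-01*, 1-11*, 10-1*, 101-*, 11-1*, 110-
[col 2] --11, -01-, 0--0, 0-1-, 1--1
Prime implicants: --11, -01-, -100, 0--0, 0-1-, 1--1, 110-
PI chart (minterm → PIs covering it):
  0 | 0--0  (sole → essential)
  2 | -01-,0--0,0-1-
  3 | --11,-01-,0-1-
  4 | -100,0--0
  6 | 0--0,0-1-
  10 | -01-  (sole → essential)
  11 | --11,-01-,1--1
  12 | -100,110-
  13 | 1--1,110-
Essential prime implicants: -01-, 0--0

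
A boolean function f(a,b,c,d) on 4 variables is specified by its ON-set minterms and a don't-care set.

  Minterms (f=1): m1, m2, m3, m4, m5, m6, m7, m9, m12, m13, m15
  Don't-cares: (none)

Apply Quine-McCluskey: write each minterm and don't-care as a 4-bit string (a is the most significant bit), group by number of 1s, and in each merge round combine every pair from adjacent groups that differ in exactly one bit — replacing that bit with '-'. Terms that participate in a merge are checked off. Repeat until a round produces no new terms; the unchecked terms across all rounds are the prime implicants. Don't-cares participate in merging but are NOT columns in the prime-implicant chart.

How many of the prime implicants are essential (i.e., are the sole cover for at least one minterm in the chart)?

Round 0: 0001✓ 0010✓ 0011✓ 0100✓ 0101✓ 0110✓ 0111✓ 1001✓ 1100✓ 1101✓ 1111✓
Round 1: -001✓ -100✓ -101✓ -111✓ 0-01✓ 0-10✓ 0-11✓ 00-1✓ 001-✓ 01-0✓ 01-1✓ 010-✓ 011-✓ 1-01✓ 11-1✓ 110-✓
Round 2: --01 -1-1 -10- 0--1 0-1- 01--
PIs = {--01, -1-1, -10-, 0--1, 0-1-, 01--}
Coverage chart:
  m1: --01,0--1
  m2: 0-1- ←essential
  m3: 0--1,0-1-
  m4: -10-,01--
  m5: --01,-1-1,-10-,0--1,01--
  m6: 0-1-,01--
  m7: -1-1,0--1,0-1-,01--
  m9: --01 ←essential
  m12: -10- ←essential
  m13: --01,-1-1,-10-
  m15: -1-1 ←essential
Essential: --01, -1-1, -10-, 0-1-

4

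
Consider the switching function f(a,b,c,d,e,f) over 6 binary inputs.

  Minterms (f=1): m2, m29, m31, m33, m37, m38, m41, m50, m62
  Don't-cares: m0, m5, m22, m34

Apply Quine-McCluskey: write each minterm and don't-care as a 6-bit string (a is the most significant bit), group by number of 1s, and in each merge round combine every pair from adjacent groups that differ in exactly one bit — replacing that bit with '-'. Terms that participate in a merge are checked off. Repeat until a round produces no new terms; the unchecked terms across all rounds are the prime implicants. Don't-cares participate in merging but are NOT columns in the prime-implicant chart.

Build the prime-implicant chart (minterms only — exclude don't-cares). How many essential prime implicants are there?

[col 0] 000000*, 000010*, 000101*, 010110, 011101*, 011111*, 100001*, 100010*, 100101*, 100110*, 101001*, 110010*, 111110
[col 1] -00010, -00101, 0000-0, 0111-1, 1-0010, 10-001, 100-01, 100-10
Prime implicants: -00010, -00101, 0000-0, 010110, 0111-1, 1-0010, 10-001, 100-01, 100-10, 111110
PI chart (minterm → PIs covering it):
  2 | -00010,0000-0
  29 | 0111-1  (sole → essential)
  31 | 0111-1  (sole → essential)
  33 | 10-001,100-01
  37 | -00101,100-01
  38 | 100-10  (sole → essential)
  41 | 10-001  (sole → essential)
  50 | 1-0010  (sole → essential)
  62 | 111110  (sole → essential)
Essential prime implicants: 0111-1, 1-0010, 10-001, 100-10, 111110

5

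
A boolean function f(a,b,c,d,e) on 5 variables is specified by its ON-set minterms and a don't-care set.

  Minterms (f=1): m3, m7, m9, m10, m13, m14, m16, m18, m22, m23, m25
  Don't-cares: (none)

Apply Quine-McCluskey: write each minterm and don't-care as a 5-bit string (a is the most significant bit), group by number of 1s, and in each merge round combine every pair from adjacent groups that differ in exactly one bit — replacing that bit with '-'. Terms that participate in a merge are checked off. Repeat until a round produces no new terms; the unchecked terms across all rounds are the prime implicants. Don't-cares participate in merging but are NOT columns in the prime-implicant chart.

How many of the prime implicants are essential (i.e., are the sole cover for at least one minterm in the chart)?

5

[col 0] 00011*, 00111*, 01001*, 01010*, 01101*, 01110*, 10000*, 10010*, 10110*, 10111*, 11001*
[col 1] -0111, -1001, 00-11, 01-01, 01-10, 10-10, 100-0, 1011-
Prime implicants: -0111, -1001, 00-11, 01-01, 01-10, 10-10, 100-0, 1011-
PI chart (minterm → PIs covering it):
  3 | 00-11  (sole → essential)
  7 | -0111,00-11
  9 | -1001,01-01
  10 | 01-10  (sole → essential)
  13 | 01-01  (sole → essential)
  14 | 01-10  (sole → essential)
  16 | 100-0  (sole → essential)
  18 | 10-10,100-0
  22 | 10-10,1011-
  23 | -0111,1011-
  25 | -1001  (sole → essential)
Essential prime implicants: -1001, 00-11, 01-01, 01-10, 100-0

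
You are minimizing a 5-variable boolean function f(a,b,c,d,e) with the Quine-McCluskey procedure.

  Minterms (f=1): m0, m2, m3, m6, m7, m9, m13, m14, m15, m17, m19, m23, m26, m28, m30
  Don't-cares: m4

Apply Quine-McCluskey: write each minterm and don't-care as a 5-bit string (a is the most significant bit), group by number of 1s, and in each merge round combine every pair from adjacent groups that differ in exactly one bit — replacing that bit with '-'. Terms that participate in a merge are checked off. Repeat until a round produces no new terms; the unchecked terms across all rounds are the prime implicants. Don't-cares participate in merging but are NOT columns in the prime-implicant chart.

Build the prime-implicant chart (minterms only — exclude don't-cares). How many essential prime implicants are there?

[col 0] 00000*, 00010*, 00011*, 00100*, 00110*, 00111*, 01001*, 01101*, 01110*, 01111*, 10001*, 10011*, 10111*, 11010*, 11100*, 11110*
[col 1] -0011*, -0111*, -1110, 0-110*, 0-111*, 00-00*, 00-10*, 00-11*, 000-0*, 0001-*, 001-0*, 0011-*, 01-01, 011-1, 0111-*, 10-11*, 100-1, 11-10, 111-0
[col 2] -0-11, 0-11-, 00--0, 00-1-
Prime implicants: -0-11, -1110, 0-11-, 00--0, 00-1-, 01-01, 011-1, 100-1, 11-10, 111-0
PI chart (minterm → PIs covering it):
  0 | 00--0  (sole → essential)
  2 | 00--0,00-1-
  3 | -0-11,00-1-
  6 | 0-11-,00--0,00-1-
  7 | -0-11,0-11-,00-1-
  9 | 01-01  (sole → essential)
  13 | 01-01,011-1
  14 | -1110,0-11-
  15 | 0-11-,011-1
  17 | 100-1  (sole → essential)
  19 | -0-11,100-1
  23 | -0-11  (sole → essential)
  26 | 11-10  (sole → essential)
  28 | 111-0  (sole → essential)
  30 | -1110,11-10,111-0
Essential prime implicants: -0-11, 00--0, 01-01, 100-1, 11-10, 111-0

6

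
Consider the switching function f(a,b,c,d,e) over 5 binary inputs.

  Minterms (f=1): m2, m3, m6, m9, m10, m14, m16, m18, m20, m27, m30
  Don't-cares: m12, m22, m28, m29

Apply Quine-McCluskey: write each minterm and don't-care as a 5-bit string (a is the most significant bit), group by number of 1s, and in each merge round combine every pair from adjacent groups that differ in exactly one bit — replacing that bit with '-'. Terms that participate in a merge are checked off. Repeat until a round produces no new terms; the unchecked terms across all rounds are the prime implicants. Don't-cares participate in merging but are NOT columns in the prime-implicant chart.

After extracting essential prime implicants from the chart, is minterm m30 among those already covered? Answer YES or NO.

NO

Round 0: 00010✓ 00011✓ 00110✓ 01001 01010✓ 01100✓ 01110✓ 10000✓ 10010✓ 10100✓ 10110✓ 11011 11100✓ 11101✓ 11110✓
Round 1: -0010✓ -0110✓ -1100✓ -1110✓ 0-010✓ 0-110✓ 00-10✓ 0001- 01-10✓ 011-0✓ 1-100✓ 1-110✓ 10-00✓ 10-10✓ 100-0✓ 101-0✓ 111-0✓ 1110-
Round 2: --110 -0-10 -11-0 0--10 1-1-0 10--0
PIs = {--110, -0-10, -11-0, 0--10, 0001-, 01001, 1-1-0, 10--0, 11011, 1110-}
Coverage chart:
  m2: -0-10,0--10,0001-
  m3: 0001- ←essential
  m6: --110,-0-10,0--10
  m9: 01001 ←essential
  m10: 0--10 ←essential
  m14: --110,-11-0,0--10
  m16: 10--0 ←essential
  m18: -0-10,10--0
  m20: 1-1-0,10--0
  m27: 11011 ←essential
  m30: --110,-11-0,1-1-0
Essential: 0--10, 0001-, 01001, 10--0, 11011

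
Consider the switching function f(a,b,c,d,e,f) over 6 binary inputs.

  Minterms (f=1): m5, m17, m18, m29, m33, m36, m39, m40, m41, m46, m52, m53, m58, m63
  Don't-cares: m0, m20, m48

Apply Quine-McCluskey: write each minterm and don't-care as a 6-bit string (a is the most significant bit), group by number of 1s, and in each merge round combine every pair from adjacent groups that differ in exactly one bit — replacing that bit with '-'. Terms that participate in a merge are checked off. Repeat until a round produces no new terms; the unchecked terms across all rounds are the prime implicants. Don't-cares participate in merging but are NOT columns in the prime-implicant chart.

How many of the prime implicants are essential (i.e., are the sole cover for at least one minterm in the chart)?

[col 0] 000000, 000101, 010001, 010010, 010100*, 011101, 100001*, 100100*, 100111, 101000*, 101001*, 101110, 110000*, 110100*, 110101*, 111010, 111111
[col 1] -10100, 1-0100, 10-001, 10100-, 110-00, 11010-
Prime implicants: -10100, 000000, 000101, 010001, 010010, 011101, 1-0100, 10-001, 100111, 10100-, 101110, 110-00, 11010-, 111010, 111111
PI chart (minterm → PIs covering it):
  5 | 000101  (sole → essential)
  17 | 010001  (sole → essential)
  18 | 010010  (sole → essential)
  29 | 011101  (sole → essential)
  33 | 10-001  (sole → essential)
  36 | 1-0100  (sole → essential)
  39 | 100111  (sole → essential)
  40 | 10100-  (sole → essential)
  41 | 10-001,10100-
  46 | 101110  (sole → essential)
  52 | -10100,1-0100,110-00,11010-
  53 | 11010-  (sole → essential)
  58 | 111010  (sole → essential)
  63 | 111111  (sole → essential)
Essential prime implicants: 000101, 010001, 010010, 011101, 1-0100, 10-001, 100111, 10100-, 101110, 11010-, 111010, 111111

12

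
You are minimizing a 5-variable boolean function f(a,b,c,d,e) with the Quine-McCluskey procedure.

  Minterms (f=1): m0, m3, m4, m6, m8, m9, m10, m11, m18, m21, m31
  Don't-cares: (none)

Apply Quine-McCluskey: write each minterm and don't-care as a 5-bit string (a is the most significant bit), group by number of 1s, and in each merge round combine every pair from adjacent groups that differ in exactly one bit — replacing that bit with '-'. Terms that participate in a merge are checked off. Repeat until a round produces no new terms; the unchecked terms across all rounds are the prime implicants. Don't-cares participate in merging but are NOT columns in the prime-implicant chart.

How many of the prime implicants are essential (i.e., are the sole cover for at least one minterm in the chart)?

6

Round 0: 00000✓ 00011✓ 00100✓ 00110✓ 01000✓ 01001✓ 01010✓ 01011✓ 10010 10101 11111
Round 1: 0-000 0-011 00-00 001-0 010-0✓ 010-1✓ 0100-✓ 0101-✓
Round 2: 010--
PIs = {0-000, 0-011, 00-00, 001-0, 010--, 10010, 10101, 11111}
Coverage chart:
  m0: 0-000,00-00
  m3: 0-011 ←essential
  m4: 00-00,001-0
  m6: 001-0 ←essential
  m8: 0-000,010--
  m9: 010-- ←essential
  m10: 010-- ←essential
  m11: 0-011,010--
  m18: 10010 ←essential
  m21: 10101 ←essential
  m31: 11111 ←essential
Essential: 0-011, 001-0, 010--, 10010, 10101, 11111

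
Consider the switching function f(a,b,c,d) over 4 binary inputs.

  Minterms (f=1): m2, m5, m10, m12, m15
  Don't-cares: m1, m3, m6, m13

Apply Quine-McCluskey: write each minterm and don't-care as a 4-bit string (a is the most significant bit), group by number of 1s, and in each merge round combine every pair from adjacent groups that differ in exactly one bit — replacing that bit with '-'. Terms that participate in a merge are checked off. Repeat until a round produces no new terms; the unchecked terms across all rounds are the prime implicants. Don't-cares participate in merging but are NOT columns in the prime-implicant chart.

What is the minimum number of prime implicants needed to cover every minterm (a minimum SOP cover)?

Round 0: 0001✓ 0010✓ 0011✓ 0101✓ 0110✓ 1010✓ 1100✓ 1101✓ 1111✓
Round 1: -010 -101 0-01 0-10 00-1 001- 11-1 110-
PIs = {-010, -101, 0-01, 0-10, 00-1, 001-, 11-1, 110-}
Coverage chart:
  m2: -010,0-10,001-
  m5: -101,0-01
  m10: -010 ←essential
  m12: 110- ←essential
  m15: 11-1 ←essential
Essential: -010, 11-1, 110-
Petrick residual → -101
Min cover (4 terms): b'cd' + bc'd + abd + abc'

4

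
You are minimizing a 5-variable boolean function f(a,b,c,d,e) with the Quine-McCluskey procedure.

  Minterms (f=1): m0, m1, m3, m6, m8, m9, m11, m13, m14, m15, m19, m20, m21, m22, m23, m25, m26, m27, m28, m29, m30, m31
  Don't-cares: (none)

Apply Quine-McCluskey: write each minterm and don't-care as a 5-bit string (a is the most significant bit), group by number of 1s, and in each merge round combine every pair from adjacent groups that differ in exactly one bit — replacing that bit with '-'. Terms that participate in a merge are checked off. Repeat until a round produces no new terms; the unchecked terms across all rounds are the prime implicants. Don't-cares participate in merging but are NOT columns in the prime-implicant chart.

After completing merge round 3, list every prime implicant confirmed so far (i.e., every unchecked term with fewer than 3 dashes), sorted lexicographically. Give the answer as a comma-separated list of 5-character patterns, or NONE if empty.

--011, --110, -111-, 0-0-1, 0-00-, 1--11, 11-1-

[col 0] 00000*, 00001*, 00011*, 00110*, 01000*, 01001*, 01011*, 01101*, 01110*, 01111*, 10011*, 10100*, 10101*, 10110*, 10111*, 11001*, 11010*, 11011*, 11100*, 11101*, 11110*, 11111*
[col 1] -0011*, -0110*, -1001*, -1011*, -1101*, -1110*, -1111*, 0-000*, 0-001*, 0-011*, 0-110*, 000-1*, 0000-*, 01-01*, 01-11*, 010-1*, 0100-*, 011-1*, 0111-*, 1-011*, 1-100*, 1-101*, 1-110*, 1-111*, 10-11*, 101-0*, 101-1*, 1010-*, 1011-*, 11-01*, 11-10*, 11-11*, 110-1*, 1101-*, 111-0*, 111-1*, 1110-*, 1111-*
[col 2] --011, --110, -1-01*, -1-11*, -10-1*, -11-1*, -111-, 0-0-1, 0-00-, 01--1*, 1--11, 1-1-0*, 1-1-1*, 1-10-*, 1-11-*, 101--*, 11--1*, 11-1-, 111--*
[col 3] -1--1, 1-1--
Prime implicants: --011, --110, -1--1, -111-, 0-0-1, 0-00-, 1--11, 1-1--, 11-1-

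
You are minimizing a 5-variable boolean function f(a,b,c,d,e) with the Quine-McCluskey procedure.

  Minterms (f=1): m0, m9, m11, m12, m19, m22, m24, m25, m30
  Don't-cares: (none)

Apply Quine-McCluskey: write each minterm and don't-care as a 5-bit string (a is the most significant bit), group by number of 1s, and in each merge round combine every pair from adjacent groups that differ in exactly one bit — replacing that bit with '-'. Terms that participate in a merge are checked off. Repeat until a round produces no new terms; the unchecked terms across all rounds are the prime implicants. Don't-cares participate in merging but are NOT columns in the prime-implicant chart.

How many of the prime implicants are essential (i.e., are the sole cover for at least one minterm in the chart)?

6

[col 0] 00000, 01001*, 01011*, 01100, 10011, 10110*, 11000*, 11001*, 11110*
[col 1] -1001, 010-1, 1-110, 1100-
Prime implicants: -1001, 00000, 010-1, 01100, 1-110, 10011, 1100-
PI chart (minterm → PIs covering it):
  0 | 00000  (sole → essential)
  9 | -1001,010-1
  11 | 010-1  (sole → essential)
  12 | 01100  (sole → essential)
  19 | 10011  (sole → essential)
  22 | 1-110  (sole → essential)
  24 | 1100-  (sole → essential)
  25 | -1001,1100-
  30 | 1-110  (sole → essential)
Essential prime implicants: 00000, 010-1, 01100, 1-110, 10011, 1100-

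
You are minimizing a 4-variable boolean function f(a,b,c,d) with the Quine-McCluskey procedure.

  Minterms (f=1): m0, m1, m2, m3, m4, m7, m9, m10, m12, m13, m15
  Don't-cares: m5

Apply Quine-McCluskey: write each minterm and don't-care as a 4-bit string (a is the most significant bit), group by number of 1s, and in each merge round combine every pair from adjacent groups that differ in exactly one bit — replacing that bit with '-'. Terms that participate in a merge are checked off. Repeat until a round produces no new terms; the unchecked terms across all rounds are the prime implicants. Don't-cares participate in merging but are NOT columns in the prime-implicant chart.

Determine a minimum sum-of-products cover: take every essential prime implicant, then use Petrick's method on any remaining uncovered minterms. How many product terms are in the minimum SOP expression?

5

size-2^0 implicants → 0000(✓)  0001(✓)  0010(✓)  0011(✓)  0100(✓)  0101(✓)  0111(✓)  1001(✓)  1010(✓)  1100(✓)  1101(✓)  1111(✓)
size-2^1 implicants → -001(✓)  -010  -100(✓)  -101(✓)  -111(✓)  0-00(✓)  0-01(✓)  0-11(✓)  00-0(✓)  00-1(✓)  000-(✓)  001-(✓)  01-1(✓)  010-(✓)  1-01(✓)  11-1(✓)  110-(✓)
size-2^2 implicants → --01  -1-1  -10-  0--1  0-0-  00--
Unchecked terms (primes): --01, -010, -1-1, -10-, 0--1, 0-0-, 00--
Minterm coverage:
  m0 ⊆ 0-0-,00--
  m1 ⊆ --01,0--1,0-0-,00--
  m2 ⊆ -010,00--
  m3 ⊆ 0--1,00--
  m4 ⊆ -10-,0-0-
  m7 ⊆ -1-1,0--1
  m9 ⊆ --01 [E]
  m10 ⊆ -010 [E]
  m12 ⊆ -10- [E]
  m13 ⊆ --01,-1-1,-10-
  m15 ⊆ -1-1 [E]
E = {--01, -010, -1-1, -10-}
Petrick residual → 00--
Cover = c'd + b'cd' + bd + bc' + a'b'  |cover|=5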